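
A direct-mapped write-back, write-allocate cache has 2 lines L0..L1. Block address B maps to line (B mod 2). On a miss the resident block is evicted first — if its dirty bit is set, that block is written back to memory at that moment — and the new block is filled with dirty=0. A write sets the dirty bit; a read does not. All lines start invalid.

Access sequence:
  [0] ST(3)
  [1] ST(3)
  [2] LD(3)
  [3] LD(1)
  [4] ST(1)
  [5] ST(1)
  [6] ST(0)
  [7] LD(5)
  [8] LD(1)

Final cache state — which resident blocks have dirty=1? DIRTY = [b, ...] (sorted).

DIRTY = [0]

  0 | W B3 → L1 miss [D]
  1 | W B3 → L1 hit [D]
  2 | R B3 → L1 hit [D]
  3 | R B1 → L1 miss wb→B3 [-]
  4 | W B1 → L1 hit [D]
  5 | W B1 → L1 hit [D]
  6 | W B0 → L0 miss [D]
  7 | R B5 → L1 miss wb→B1 [-]
  8 | R B1 → L1 miss [-]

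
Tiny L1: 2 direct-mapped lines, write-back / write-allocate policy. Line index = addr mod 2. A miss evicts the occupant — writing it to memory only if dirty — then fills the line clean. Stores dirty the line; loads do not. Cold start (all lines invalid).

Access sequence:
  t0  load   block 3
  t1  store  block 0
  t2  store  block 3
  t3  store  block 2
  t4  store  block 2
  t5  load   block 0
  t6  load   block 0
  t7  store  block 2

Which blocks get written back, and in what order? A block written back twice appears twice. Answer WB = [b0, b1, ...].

  0 | R B3 → L1 miss [-]
  1 | W B0 → L0 miss [D]
  2 | W B3 → L1 hit [D]
  3 | W B2 → L0 miss wb→B0 [D]
  4 | W B2 → L0 hit [D]
  5 | R B0 → L0 miss wb→B2 [-]
  6 | R B0 → L0 hit [-]
  7 | W B2 → L0 miss [D]

WB = [0, 2]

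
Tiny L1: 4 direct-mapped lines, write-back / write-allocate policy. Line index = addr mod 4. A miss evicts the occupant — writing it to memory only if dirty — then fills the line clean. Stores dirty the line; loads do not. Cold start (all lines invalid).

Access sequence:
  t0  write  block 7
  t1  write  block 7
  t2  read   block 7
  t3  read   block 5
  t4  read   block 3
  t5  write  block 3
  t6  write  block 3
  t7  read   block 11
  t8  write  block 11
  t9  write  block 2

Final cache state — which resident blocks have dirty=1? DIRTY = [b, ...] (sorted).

DIRTY = [2, 11]

  0 | W B7 → L3 miss [D]
  1 | W B7 → L3 hit [D]
  2 | R B7 → L3 hit [D]
  3 | R B5 → L1 miss [-]
  4 | R B3 → L3 miss wb→B7 [-]
  5 | W B3 → L3 hit [D]
  6 | W B3 → L3 hit [D]
  7 | R B11 → L3 miss wb→B3 [-]
  8 | W B11 → L3 hit [D]
  9 | W B2 → L2 miss [D]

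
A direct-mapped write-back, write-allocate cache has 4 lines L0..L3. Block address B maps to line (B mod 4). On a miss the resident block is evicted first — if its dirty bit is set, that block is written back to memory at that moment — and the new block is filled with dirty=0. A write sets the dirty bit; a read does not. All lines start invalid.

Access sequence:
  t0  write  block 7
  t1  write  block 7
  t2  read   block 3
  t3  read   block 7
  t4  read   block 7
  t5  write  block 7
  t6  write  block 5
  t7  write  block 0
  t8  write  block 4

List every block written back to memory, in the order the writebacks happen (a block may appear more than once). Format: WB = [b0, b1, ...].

WB = [7, 0]

0: W B7 → L3 miss [D]
1: W B7 → L3 hit [D]
2: R B3 → L3 miss wb→B7 [-]
3: R B7 → L3 miss [-]
4: R B7 → L3 hit [-]
5: W B7 → L3 hit [D]
6: W B5 → L1 miss [D]
7: W B0 → L0 miss [D]
8: W B4 → L0 miss wb→B0 [D]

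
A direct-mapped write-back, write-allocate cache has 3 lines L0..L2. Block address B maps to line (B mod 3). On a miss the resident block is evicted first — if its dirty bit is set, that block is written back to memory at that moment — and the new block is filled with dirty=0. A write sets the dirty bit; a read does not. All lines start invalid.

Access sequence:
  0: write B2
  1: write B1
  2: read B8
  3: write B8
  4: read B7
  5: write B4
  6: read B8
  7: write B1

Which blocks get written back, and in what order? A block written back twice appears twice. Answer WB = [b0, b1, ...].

WB = [2, 1, 4]

  0 | W B2 → L2 miss [D]
  1 | W B1 → L1 miss [D]
  2 | R B8 → L2 miss wb→B2 [-]
  3 | W B8 → L2 hit [D]
  4 | R B7 → L1 miss wb→B1 [-]
  5 | W B4 → L1 miss [D]
  6 | R B8 → L2 hit [D]
  7 | W B1 → L1 miss wb→B4 [D]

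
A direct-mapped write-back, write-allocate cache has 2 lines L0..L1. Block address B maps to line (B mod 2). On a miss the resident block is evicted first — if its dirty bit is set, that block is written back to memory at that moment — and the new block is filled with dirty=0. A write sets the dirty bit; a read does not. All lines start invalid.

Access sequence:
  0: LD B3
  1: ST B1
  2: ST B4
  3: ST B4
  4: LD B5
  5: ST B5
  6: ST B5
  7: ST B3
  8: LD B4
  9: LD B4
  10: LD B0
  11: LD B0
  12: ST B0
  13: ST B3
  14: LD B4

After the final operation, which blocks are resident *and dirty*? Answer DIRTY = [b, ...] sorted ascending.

  0 | R B3 → L1 miss [-]
  1 | W B1 → L1 miss [D]
  2 | W B4 → L0 miss [D]
  3 | W B4 → L0 hit [D]
  4 | R B5 → L1 miss wb→B1 [-]
  5 | W B5 → L1 hit [D]
  6 | W B5 → L1 hit [D]
  7 | W B3 → L1 miss wb→B5 [D]
  8 | R B4 → L0 hit [D]
  9 | R B4 → L0 hit [D]
  10 | R B0 → L0 miss wb→B4 [-]
  11 | R B0 → L0 hit [-]
  12 | W B0 → L0 hit [D]
  13 | W B3 → L1 hit [D]
  14 | R B4 → L0 miss wb→B0 [-]

DIRTY = [3]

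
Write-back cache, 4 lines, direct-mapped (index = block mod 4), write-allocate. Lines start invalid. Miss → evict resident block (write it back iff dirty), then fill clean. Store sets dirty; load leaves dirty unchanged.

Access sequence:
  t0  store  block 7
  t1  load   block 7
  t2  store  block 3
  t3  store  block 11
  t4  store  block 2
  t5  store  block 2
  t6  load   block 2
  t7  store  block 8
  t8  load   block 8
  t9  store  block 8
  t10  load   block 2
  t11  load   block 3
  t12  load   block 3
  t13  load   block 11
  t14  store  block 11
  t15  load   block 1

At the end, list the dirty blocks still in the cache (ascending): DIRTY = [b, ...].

0: W B7 → L3 miss [D]
1: R B7 → L3 hit [D]
2: W B3 → L3 miss wb→B7 [D]
3: W B11 → L3 miss wb→B3 [D]
4: W B2 → L2 miss [D]
5: W B2 → L2 hit [D]
6: R B2 → L2 hit [D]
7: W B8 → L0 miss [D]
8: R B8 → L0 hit [D]
9: W B8 → L0 hit [D]
10: R B2 → L2 hit [D]
11: R B3 → L3 miss wb→B11 [-]
12: R B3 → L3 hit [-]
13: R B11 → L3 miss [-]
14: W B11 → L3 hit [D]
15: R B1 → L1 miss [-]

DIRTY = [2, 8, 11]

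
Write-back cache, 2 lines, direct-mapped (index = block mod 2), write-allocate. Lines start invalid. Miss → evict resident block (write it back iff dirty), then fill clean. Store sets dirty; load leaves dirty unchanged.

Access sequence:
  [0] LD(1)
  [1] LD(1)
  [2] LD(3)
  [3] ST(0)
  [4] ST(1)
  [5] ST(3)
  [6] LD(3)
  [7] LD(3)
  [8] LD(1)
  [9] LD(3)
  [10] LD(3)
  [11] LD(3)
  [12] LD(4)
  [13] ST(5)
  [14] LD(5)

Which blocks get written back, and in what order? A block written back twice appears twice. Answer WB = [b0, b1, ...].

0: R B1 → L1 miss [-]
1: R B1 → L1 hit [-]
2: R B3 → L1 miss [-]
3: W B0 → L0 miss [D]
4: W B1 → L1 miss [D]
5: W B3 → L1 miss wb→B1 [D]
6: R B3 → L1 hit [D]
7: R B3 → L1 hit [D]
8: R B1 → L1 miss wb→B3 [-]
9: R B3 → L1 miss [-]
10: R B3 → L1 hit [-]
11: R B3 → L1 hit [-]
12: R B4 → L0 miss wb→B0 [-]
13: W B5 → L1 miss [D]
14: R B5 → L1 hit [D]

WB = [1, 3, 0]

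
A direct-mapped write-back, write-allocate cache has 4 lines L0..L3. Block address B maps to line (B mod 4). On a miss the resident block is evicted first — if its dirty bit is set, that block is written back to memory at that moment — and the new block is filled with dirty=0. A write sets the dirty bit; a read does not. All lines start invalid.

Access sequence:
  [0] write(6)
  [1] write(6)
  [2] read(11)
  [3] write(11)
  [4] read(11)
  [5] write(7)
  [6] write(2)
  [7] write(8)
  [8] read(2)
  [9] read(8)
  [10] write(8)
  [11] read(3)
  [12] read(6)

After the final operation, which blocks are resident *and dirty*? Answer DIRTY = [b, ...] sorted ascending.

DIRTY = [8]

0: W B6 -> L2 miss  d=D]
1: W B6 -> L2 hit  d=D]
2: R B11 -> L3 miss  d=-]
3: W B11 -> L3 hit  d=D]
4: R B11 -> L3 hit  d=D]
5: W B7 -> L3 miss wb->B11  d=D]
6: W B2 -> L2 miss wb->B6  d=D]
7: W B8 -> L0 miss  d=D]
8: R B2 -> L2 hit  d=D]
9: R B8 -> L0 hit  d=D]
10: W B8 -> L0 hit  d=D]
11: R B3 -> L3 miss wb->B7  d=-]
12: R B6 -> L2 miss wb->B2  d=-]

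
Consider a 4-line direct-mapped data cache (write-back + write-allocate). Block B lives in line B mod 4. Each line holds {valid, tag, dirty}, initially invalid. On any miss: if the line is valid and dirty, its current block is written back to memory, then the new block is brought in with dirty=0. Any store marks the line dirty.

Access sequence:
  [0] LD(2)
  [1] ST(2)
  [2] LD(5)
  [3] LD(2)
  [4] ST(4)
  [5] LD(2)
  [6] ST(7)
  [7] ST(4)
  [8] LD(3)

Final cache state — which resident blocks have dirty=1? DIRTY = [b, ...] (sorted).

0: R B2 -> L2 miss  d=-]
1: W B2 -> L2 hit  d=D]
2: R B5 -> L1 miss  d=-]
3: R B2 -> L2 hit  d=D]
4: W B4 -> L0 miss  d=D]
5: R B2 -> L2 hit  d=D]
6: W B7 -> L3 miss  d=D]
7: W B4 -> L0 hit  d=D]
8: R B3 -> L3 miss wb->B7  d=-]

DIRTY = [2, 4]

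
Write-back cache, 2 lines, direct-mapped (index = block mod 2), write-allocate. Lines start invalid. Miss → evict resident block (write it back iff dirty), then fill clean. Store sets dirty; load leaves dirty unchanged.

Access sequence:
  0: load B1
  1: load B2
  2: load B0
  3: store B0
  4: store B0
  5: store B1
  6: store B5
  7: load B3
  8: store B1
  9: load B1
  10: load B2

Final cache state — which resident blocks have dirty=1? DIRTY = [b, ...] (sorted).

0: R B1 -> L1 miss  d=-]
1: R B2 -> L0 miss  d=-]
2: R B0 -> L0 miss  d=-]
3: W B0 -> L0 hit  d=D]
4: W B0 -> L0 hit  d=D]
5: W B1 -> L1 hit  d=D]
6: W B5 -> L1 miss wb->B1  d=D]
7: R B3 -> L1 miss wb->B5  d=-]
8: W B1 -> L1 miss  d=D]
9: R B1 -> L1 hit  d=D]
10: R B2 -> L0 miss wb->B0  d=-]

DIRTY = [1]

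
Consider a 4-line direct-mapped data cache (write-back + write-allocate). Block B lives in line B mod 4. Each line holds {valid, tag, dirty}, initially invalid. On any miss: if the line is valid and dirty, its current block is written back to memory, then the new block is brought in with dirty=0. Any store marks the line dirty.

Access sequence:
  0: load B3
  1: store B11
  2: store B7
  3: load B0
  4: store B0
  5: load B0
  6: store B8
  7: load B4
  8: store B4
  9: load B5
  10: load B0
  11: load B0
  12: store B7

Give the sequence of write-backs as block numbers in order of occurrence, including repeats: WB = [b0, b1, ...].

WB = [11, 0, 8, 4]

0: R B3 → L3 miss [-]
1: W B11 → L3 miss [D]
2: W B7 → L3 miss wb→B11 [D]
3: R B0 → L0 miss [-]
4: W B0 → L0 hit [D]
5: R B0 → L0 hit [D]
6: W B8 → L0 miss wb→B0 [D]
7: R B4 → L0 miss wb→B8 [-]
8: W B4 → L0 hit [D]
9: R B5 → L1 miss [-]
10: R B0 → L0 miss wb→B4 [-]
11: R B0 → L0 hit [-]
12: W B7 → L3 hit [D]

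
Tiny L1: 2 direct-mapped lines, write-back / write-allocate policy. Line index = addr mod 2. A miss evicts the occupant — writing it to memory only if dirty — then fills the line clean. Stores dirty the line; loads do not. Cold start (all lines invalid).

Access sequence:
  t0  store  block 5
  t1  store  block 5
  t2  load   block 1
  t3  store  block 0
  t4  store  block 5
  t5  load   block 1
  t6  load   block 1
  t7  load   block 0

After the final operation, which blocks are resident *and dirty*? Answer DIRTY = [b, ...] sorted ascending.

0: W B5 -> L1 miss  d=D]
1: W B5 -> L1 hit  d=D]
2: R B1 -> L1 miss wb->B5  d=-]
3: W B0 -> L0 miss  d=D]
4: W B5 -> L1 miss  d=D]
5: R B1 -> L1 miss wb->B5  d=-]
6: R B1 -> L1 hit  d=-]
7: R B0 -> L0 hit  d=D]

DIRTY = [0]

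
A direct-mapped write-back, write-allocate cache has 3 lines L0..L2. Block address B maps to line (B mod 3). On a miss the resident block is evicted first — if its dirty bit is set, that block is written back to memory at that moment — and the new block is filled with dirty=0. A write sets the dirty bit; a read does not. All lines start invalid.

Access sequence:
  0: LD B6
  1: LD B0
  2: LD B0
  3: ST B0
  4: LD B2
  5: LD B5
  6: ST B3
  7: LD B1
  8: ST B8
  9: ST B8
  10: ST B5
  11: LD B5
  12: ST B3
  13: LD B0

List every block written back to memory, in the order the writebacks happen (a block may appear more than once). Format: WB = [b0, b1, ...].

  0 | R B6 → L0 miss [-]
  1 | R B0 → L0 miss [-]
  2 | R B0 → L0 hit [-]
  3 | W B0 → L0 hit [D]
  4 | R B2 → L2 miss [-]
  5 | R B5 → L2 miss [-]
  6 | W B3 → L0 miss wb→B0 [D]
  7 | R B1 → L1 miss [-]
  8 | W B8 → L2 miss [D]
  9 | W B8 → L2 hit [D]
  10 | W B5 → L2 miss wb→B8 [D]
  11 | R B5 → L2 hit [D]
  12 | W B3 → L0 hit [D]
  13 | R B0 → L0 miss wb→B3 [-]

WB = [0, 8, 3]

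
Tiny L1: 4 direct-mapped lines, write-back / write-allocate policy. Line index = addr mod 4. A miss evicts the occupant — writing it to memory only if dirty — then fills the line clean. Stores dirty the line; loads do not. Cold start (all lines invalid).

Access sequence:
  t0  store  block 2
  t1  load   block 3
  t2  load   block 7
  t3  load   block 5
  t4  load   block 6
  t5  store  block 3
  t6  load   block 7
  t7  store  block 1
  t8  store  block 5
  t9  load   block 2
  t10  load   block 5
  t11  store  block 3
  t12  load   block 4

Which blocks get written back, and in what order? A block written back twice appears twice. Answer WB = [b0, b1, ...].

WB = [2, 3, 1]

0: W B2 → L2 miss [D]
1: R B3 → L3 miss [-]
2: R B7 → L3 miss [-]
3: R B5 → L1 miss [-]
4: R B6 → L2 miss wb→B2 [-]
5: W B3 → L3 miss [D]
6: R B7 → L3 miss wb→B3 [-]
7: W B1 → L1 miss [D]
8: W B5 → L1 miss wb→B1 [D]
9: R B2 → L2 miss [-]
10: R B5 → L1 hit [D]
11: W B3 → L3 miss [D]
12: R B4 → L0 miss [-]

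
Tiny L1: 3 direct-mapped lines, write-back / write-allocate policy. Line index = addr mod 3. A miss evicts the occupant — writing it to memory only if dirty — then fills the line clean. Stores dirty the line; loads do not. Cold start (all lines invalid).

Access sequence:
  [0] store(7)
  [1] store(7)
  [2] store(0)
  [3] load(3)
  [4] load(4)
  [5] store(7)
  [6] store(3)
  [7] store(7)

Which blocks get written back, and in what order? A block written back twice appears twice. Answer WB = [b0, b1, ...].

  0 | W B7 → L1 miss [D]
  1 | W B7 → L1 hit [D]
  2 | W B0 → L0 miss [D]
  3 | R B3 → L0 miss wb→B0 [-]
  4 | R B4 → L1 miss wb→B7 [-]
  5 | W B7 → L1 miss [D]
  6 | W B3 → L0 hit [D]
  7 | W B7 → L1 hit [D]

WB = [0, 7]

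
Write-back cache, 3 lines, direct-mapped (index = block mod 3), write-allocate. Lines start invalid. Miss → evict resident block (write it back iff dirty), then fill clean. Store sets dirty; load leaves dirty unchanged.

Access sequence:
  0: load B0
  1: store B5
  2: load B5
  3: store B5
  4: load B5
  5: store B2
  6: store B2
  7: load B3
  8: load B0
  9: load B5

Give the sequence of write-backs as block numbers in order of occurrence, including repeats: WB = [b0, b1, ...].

WB = [5, 2]

0: R B0 → L0 miss [-]
1: W B5 → L2 miss [D]
2: R B5 → L2 hit [D]
3: W B5 → L2 hit [D]
4: R B5 → L2 hit [D]
5: W B2 → L2 miss wb→B5 [D]
6: W B2 → L2 hit [D]
7: R B3 → L0 miss [-]
8: R B0 → L0 miss [-]
9: R B5 → L2 miss wb→B2 [-]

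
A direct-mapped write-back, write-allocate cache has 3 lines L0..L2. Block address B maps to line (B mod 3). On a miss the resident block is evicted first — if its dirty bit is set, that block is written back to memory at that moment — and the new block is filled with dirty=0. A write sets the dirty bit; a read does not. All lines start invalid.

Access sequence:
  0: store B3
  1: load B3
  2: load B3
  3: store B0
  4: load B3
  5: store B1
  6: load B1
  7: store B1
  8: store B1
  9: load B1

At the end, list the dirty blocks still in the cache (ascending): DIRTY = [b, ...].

0: W B3 → L0 miss [D]
1: R B3 → L0 hit [D]
2: R B3 → L0 hit [D]
3: W B0 → L0 miss wb→B3 [D]
4: R B3 → L0 miss wb→B0 [-]
5: W B1 → L1 miss [D]
6: R B1 → L1 hit [D]
7: W B1 → L1 hit [D]
8: W B1 → L1 hit [D]
9: R B1 → L1 hit [D]

DIRTY = [1]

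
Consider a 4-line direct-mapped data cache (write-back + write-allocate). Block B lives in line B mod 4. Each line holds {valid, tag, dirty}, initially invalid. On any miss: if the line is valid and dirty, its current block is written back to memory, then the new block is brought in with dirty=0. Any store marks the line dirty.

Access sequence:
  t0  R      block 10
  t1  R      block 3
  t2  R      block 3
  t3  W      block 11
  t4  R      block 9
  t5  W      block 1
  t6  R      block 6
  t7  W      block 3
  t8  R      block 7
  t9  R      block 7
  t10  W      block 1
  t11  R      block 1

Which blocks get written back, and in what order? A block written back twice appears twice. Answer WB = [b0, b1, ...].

0: R B10 -> L2 miss  d=-]
1: R B3 -> L3 miss  d=-]
2: R B3 -> L3 hit  d=-]
3: W B11 -> L3 miss  d=D]
4: R B9 -> L1 miss  d=-]
5: W B1 -> L1 miss  d=D]
6: R B6 -> L2 miss  d=-]
7: W B3 -> L3 miss wb->B11  d=D]
8: R B7 -> L3 miss wb->B3  d=-]
9: R B7 -> L3 hit  d=-]
10: W B1 -> L1 hit  d=D]
11: R B1 -> L1 hit  d=D]

WB = [11, 3]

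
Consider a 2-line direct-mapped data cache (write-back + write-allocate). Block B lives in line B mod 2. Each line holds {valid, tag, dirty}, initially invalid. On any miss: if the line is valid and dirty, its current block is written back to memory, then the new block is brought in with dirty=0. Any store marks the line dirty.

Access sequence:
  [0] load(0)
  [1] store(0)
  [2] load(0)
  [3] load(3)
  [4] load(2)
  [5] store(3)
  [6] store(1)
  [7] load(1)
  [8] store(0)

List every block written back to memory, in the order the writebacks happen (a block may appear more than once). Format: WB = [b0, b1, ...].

0: R B0 → L0 miss [-]
1: W B0 → L0 hit [D]
2: R B0 → L0 hit [D]
3: R B3 → L1 miss [-]
4: R B2 → L0 miss wb→B0 [-]
5: W B3 → L1 hit [D]
6: W B1 → L1 miss wb→B3 [D]
7: R B1 → L1 hit [D]
8: W B0 → L0 miss [D]

WB = [0, 3]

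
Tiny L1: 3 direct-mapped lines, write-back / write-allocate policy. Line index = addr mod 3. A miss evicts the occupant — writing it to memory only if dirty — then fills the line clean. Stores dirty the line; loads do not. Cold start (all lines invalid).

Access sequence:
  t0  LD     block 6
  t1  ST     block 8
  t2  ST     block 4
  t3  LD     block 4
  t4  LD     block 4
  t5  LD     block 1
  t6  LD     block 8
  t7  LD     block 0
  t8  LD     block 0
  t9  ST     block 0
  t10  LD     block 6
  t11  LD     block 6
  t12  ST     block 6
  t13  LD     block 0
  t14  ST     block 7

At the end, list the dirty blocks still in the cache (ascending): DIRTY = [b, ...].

  0 | R B6 → L0 miss [-]
  1 | W B8 → L2 miss [D]
  2 | W B4 → L1 miss [D]
  3 | R B4 → L1 hit [D]
  4 | R B4 → L1 hit [D]
  5 | R B1 → L1 miss wb→B4 [-]
  6 | R B8 → L2 hit [D]
  7 | R B0 → L0 miss [-]
  8 | R B0 → L0 hit [-]
  9 | W B0 → L0 hit [D]
  10 | R B6 → L0 miss wb→B0 [-]
  11 | R B6 → L0 hit [-]
  12 | W B6 → L0 hit [D]
  13 | R B0 → L0 miss wb→B6 [-]
  14 | W B7 → L1 miss [D]

DIRTY = [7, 8]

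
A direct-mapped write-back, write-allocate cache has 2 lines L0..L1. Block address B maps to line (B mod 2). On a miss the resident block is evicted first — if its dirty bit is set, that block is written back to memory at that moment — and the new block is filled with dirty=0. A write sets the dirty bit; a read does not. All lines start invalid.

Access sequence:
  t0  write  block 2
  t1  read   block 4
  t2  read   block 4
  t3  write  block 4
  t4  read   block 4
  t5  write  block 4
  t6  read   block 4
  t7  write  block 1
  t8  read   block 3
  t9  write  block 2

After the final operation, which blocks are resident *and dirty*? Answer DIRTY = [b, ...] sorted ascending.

0: W B2 -> L0 miss  d=D]
1: R B4 -> L0 miss wb->B2  d=-]
2: R B4 -> L0 hit  d=-]
3: W B4 -> L0 hit  d=D]
4: R B4 -> L0 hit  d=D]
5: W B4 -> L0 hit  d=D]
6: R B4 -> L0 hit  d=D]
7: W B1 -> L1 miss  d=D]
8: R B3 -> L1 miss wb->B1  d=-]
9: W B2 -> L0 miss wb->B4  d=D]

DIRTY = [2]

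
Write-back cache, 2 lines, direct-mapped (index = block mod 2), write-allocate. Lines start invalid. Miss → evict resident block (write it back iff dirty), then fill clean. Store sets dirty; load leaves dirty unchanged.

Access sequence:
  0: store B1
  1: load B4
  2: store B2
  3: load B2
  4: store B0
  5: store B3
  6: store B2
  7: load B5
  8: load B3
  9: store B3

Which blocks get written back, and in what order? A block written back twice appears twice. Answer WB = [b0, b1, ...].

WB = [2, 1, 0, 3]

0: W B1 -> L1 miss  d=D]
1: R B4 -> L0 miss  d=-]
2: W B2 -> L0 miss  d=D]
3: R B2 -> L0 hit  d=D]
4: W B0 -> L0 miss wb->B2  d=D]
5: W B3 -> L1 miss wb->B1  d=D]
6: W B2 -> L0 miss wb->B0  d=D]
7: R B5 -> L1 miss wb->B3  d=-]
8: R B3 -> L1 miss  d=-]
9: W B3 -> L1 hit  d=D]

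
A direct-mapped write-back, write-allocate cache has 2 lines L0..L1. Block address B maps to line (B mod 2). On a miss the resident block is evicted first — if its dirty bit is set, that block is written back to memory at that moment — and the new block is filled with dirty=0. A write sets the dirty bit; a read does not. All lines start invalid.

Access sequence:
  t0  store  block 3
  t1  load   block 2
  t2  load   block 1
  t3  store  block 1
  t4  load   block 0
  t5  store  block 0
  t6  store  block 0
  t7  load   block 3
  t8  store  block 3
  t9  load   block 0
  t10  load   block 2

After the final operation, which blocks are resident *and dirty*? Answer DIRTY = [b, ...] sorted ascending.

0: W B3 → L1 miss [D]
1: R B2 → L0 miss [-]
2: R B1 → L1 miss wb→B3 [-]
3: W B1 → L1 hit [D]
4: R B0 → L0 miss [-]
5: W B0 → L0 hit [D]
6: W B0 → L0 hit [D]
7: R B3 → L1 miss wb→B1 [-]
8: W B3 → L1 hit [D]
9: R B0 → L0 hit [D]
10: R B2 → L0 miss wb→B0 [-]

DIRTY = [3]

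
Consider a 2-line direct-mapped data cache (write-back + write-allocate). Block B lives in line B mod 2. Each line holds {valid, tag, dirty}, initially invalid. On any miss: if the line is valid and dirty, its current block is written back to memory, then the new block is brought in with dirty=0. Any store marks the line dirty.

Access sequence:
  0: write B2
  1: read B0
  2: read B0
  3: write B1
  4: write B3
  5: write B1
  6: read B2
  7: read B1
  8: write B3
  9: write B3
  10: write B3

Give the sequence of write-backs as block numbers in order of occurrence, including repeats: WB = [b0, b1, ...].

0: W B2 → L0 miss [D]
1: R B0 → L0 miss wb→B2 [-]
2: R B0 → L0 hit [-]
3: W B1 → L1 miss [D]
4: W B3 → L1 miss wb→B1 [D]
5: W B1 → L1 miss wb→B3 [D]
6: R B2 → L0 miss [-]
7: R B1 → L1 hit [D]
8: W B3 → L1 miss wb→B1 [D]
9: W B3 → L1 hit [D]
10: W B3 → L1 hit [D]

WB = [2, 1, 3, 1]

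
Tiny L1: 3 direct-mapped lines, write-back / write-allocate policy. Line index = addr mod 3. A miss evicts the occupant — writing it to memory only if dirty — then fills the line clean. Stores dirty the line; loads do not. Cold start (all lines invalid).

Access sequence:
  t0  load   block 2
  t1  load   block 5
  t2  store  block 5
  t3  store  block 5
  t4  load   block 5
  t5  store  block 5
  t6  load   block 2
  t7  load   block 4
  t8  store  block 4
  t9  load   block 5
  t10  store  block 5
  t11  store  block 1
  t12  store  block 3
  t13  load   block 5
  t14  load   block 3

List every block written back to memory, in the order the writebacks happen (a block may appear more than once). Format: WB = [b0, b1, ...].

0: R B2 -> L2 miss  d=-]
1: R B5 -> L2 miss  d=-]
2: W B5 -> L2 hit  d=D]
3: W B5 -> L2 hit  d=D]
4: R B5 -> L2 hit  d=D]
5: W B5 -> L2 hit  d=D]
6: R B2 -> L2 miss wb->B5  d=-]
7: R B4 -> L1 miss  d=-]
8: W B4 -> L1 hit  d=D]
9: R B5 -> L2 miss  d=-]
10: W B5 -> L2 hit  d=D]
11: W B1 -> L1 miss wb->B4  d=D]
12: W B3 -> L0 miss  d=D]
13: R B5 -> L2 hit  d=D]
14: R B3 -> L0 hit  d=D]

WB = [5, 4]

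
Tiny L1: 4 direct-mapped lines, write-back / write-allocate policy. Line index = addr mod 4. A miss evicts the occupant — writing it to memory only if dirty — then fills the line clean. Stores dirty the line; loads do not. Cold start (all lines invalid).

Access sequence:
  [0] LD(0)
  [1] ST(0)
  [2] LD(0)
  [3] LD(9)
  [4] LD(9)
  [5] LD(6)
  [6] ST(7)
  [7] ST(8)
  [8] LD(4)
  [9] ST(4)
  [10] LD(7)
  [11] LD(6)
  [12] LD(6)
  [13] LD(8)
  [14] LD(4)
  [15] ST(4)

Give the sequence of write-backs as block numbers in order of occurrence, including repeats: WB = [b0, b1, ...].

WB = [0, 8, 4]

0: R B0 -> L0 miss  d=-]
1: W B0 -> L0 hit  d=D]
2: R B0 -> L0 hit  d=D]
3: R B9 -> L1 miss  d=-]
4: R B9 -> L1 hit  d=-]
5: R B6 -> L2 miss  d=-]
6: W B7 -> L3 miss  d=D]
7: W B8 -> L0 miss wb->B0  d=D]
8: R B4 -> L0 miss wb->B8  d=-]
9: W B4 -> L0 hit  d=D]
10: R B7 -> L3 hit  d=D]
11: R B6 -> L2 hit  d=-]
12: R B6 -> L2 hit  d=-]
13: R B8 -> L0 miss wb->B4  d=-]
14: R B4 -> L0 miss  d=-]
15: W B4 -> L0 hit  d=D]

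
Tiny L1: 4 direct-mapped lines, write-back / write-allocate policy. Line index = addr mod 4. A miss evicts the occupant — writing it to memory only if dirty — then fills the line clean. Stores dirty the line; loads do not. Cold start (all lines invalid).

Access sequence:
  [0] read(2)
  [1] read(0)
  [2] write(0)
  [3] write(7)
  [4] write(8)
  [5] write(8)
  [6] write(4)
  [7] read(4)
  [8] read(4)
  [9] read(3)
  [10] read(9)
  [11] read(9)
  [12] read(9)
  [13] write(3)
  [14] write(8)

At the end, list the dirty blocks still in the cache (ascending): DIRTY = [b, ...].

  0 | R B2 → L2 miss [-]
  1 | R B0 → L0 miss [-]
  2 | W B0 → L0 hit [D]
  3 | W B7 → L3 miss [D]
  4 | W B8 → L0 miss wb→B0 [D]
  5 | W B8 → L0 hit [D]
  6 | W B4 → L0 miss wb→B8 [D]
  7 | R B4 → L0 hit [D]
  8 | R B4 → L0 hit [D]
  9 | R B3 → L3 miss wb→B7 [-]
  10 | R B9 → L1 miss [-]
  11 | R B9 → L1 hit [-]
  12 | R B9 → L1 hit [-]
  13 | W B3 → L3 hit [D]
  14 | W B8 → L0 miss wb→B4 [D]

DIRTY = [3, 8]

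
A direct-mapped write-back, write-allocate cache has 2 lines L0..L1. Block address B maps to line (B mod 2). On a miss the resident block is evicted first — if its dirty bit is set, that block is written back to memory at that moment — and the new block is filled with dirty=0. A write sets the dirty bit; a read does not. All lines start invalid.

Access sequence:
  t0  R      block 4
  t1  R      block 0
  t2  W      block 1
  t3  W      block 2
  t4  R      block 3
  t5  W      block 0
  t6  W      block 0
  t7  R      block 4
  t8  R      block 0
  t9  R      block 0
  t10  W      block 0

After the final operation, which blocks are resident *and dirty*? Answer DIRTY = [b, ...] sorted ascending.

DIRTY = [0]

  0 | R B4 → L0 miss [-]
  1 | R B0 → L0 miss [-]
  2 | W B1 → L1 miss [D]
  3 | W B2 → L0 miss [D]
  4 | R B3 → L1 miss wb→B1 [-]
  5 | W B0 → L0 miss wb→B2 [D]
  6 | W B0 → L0 hit [D]
  7 | R B4 → L0 miss wb→B0 [-]
  8 | R B0 → L0 miss [-]
  9 | R B0 → L0 hit [-]
  10 | W B0 → L0 hit [D]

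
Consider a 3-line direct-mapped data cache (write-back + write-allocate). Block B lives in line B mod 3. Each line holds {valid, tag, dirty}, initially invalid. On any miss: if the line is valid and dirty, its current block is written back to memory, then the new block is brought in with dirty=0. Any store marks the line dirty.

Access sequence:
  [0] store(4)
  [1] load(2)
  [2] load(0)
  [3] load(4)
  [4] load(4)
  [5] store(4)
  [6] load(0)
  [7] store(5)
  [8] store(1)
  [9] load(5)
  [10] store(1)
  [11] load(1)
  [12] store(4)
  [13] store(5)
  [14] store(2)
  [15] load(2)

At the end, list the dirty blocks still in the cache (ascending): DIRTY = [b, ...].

DIRTY = [2, 4]

0: W B4 -> L1 miss  d=D]
1: R B2 -> L2 miss  d=-]
2: R B0 -> L0 miss  d=-]
3: R B4 -> L1 hit  d=D]
4: R B4 -> L1 hit  d=D]
5: W B4 -> L1 hit  d=D]
6: R B0 -> L0 hit  d=-]
7: W B5 -> L2 miss  d=D]
8: W B1 -> L1 miss wb->B4  d=D]
9: R B5 -> L2 hit  d=D]
10: W B1 -> L1 hit  d=D]
11: R B1 -> L1 hit  d=D]
12: W B4 -> L1 miss wb->B1  d=D]
13: W B5 -> L2 hit  d=D]
14: W B2 -> L2 miss wb->B5  d=D]
15: R B2 -> L2 hit  d=D]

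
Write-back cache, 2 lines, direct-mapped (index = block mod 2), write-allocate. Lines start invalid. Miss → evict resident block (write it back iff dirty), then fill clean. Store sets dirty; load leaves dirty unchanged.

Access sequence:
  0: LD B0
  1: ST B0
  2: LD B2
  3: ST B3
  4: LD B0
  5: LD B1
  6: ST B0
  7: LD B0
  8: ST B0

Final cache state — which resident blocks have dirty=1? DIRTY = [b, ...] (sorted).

  0 | R B0 → L0 miss [-]
  1 | W B0 → L0 hit [D]
  2 | R B2 → L0 miss wb→B0 [-]
  3 | W B3 → L1 miss [D]
  4 | R B0 → L0 miss [-]
  5 | R B1 → L1 miss wb→B3 [-]
  6 | W B0 → L0 hit [D]
  7 | R B0 → L0 hit [D]
  8 | W B0 → L0 hit [D]

DIRTY = [0]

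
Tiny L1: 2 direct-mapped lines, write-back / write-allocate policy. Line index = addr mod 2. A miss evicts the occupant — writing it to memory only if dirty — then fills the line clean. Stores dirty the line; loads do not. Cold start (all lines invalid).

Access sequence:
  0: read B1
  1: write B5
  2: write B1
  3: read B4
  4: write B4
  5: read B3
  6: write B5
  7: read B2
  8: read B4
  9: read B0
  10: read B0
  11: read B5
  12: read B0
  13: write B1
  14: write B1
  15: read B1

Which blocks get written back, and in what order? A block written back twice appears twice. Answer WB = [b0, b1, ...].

0: R B1 → L1 miss [-]
1: W B5 → L1 miss [D]
2: W B1 → L1 miss wb→B5 [D]
3: R B4 → L0 miss [-]
4: W B4 → L0 hit [D]
5: R B3 → L1 miss wb→B1 [-]
6: W B5 → L1 miss [D]
7: R B2 → L0 miss wb→B4 [-]
8: R B4 → L0 miss [-]
9: R B0 → L0 miss [-]
10: R B0 → L0 hit [-]
11: R B5 → L1 hit [D]
12: R B0 → L0 hit [-]
13: W B1 → L1 miss wb→B5 [D]
14: W B1 → L1 hit [D]
15: R B1 → L1 hit [D]

WB = [5, 1, 4, 5]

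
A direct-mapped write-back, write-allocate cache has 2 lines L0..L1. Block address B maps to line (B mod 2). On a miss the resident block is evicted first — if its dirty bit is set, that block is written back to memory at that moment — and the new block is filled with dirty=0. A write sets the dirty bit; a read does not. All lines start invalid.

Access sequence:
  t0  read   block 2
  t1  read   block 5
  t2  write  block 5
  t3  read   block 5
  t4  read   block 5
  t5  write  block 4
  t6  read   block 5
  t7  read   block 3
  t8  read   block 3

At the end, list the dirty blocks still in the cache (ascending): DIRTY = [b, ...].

0: R B2 -> L0 miss  d=-]
1: R B5 -> L1 miss  d=-]
2: W B5 -> L1 hit  d=D]
3: R B5 -> L1 hit  d=D]
4: R B5 -> L1 hit  d=D]
5: W B4 -> L0 miss  d=D]
6: R B5 -> L1 hit  d=D]
7: R B3 -> L1 miss wb->B5  d=-]
8: R B3 -> L1 hit  d=-]

DIRTY = [4]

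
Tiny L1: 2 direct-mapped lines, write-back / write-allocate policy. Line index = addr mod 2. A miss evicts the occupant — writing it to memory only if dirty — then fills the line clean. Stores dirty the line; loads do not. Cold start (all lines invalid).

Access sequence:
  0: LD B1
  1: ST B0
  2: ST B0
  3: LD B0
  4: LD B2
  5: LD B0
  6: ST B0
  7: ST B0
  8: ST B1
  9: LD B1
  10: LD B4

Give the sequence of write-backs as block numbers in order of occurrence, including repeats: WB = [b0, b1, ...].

0: R B1 -> L1 miss  d=-]
1: W B0 -> L0 miss  d=D]
2: W B0 -> L0 hit  d=D]
3: R B0 -> L0 hit  d=D]
4: R B2 -> L0 miss wb->B0  d=-]
5: R B0 -> L0 miss  d=-]
6: W B0 -> L0 hit  d=D]
7: W B0 -> L0 hit  d=D]
8: W B1 -> L1 hit  d=D]
9: R B1 -> L1 hit  d=D]
10: R B4 -> L0 miss wb->B0  d=-]

WB = [0, 0]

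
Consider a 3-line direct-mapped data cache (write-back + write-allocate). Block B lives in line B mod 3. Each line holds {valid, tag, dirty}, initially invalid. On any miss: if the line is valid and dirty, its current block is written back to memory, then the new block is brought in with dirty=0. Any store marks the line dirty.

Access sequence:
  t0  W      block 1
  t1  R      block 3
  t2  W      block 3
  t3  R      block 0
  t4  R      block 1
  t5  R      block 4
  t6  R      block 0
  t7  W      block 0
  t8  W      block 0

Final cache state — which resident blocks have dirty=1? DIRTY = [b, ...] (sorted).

0: W B1 -> L1 miss  d=D]
1: R B3 -> L0 miss  d=-]
2: W B3 -> L0 hit  d=D]
3: R B0 -> L0 miss wb->B3  d=-]
4: R B1 -> L1 hit  d=D]
5: R B4 -> L1 miss wb->B1  d=-]
6: R B0 -> L0 hit  d=-]
7: W B0 -> L0 hit  d=D]
8: W B0 -> L0 hit  d=D]

DIRTY = [0]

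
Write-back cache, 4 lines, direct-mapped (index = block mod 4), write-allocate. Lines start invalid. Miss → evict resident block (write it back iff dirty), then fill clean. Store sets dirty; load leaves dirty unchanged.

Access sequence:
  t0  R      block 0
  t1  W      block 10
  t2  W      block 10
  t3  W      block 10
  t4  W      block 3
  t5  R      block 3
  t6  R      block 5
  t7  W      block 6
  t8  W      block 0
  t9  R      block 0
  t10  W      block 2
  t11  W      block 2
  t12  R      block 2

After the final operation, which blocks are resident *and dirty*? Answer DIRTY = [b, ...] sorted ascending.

DIRTY = [0, 2, 3]

  0 | R B0 → L0 miss [-]
  1 | W B10 → L2 miss [D]
  2 | W B10 → L2 hit [D]
  3 | W B10 → L2 hit [D]
  4 | W B3 → L3 miss [D]
  5 | R B3 → L3 hit [D]
  6 | R B5 → L1 miss [-]
  7 | W B6 → L2 miss wb→B10 [D]
  8 | W B0 → L0 hit [D]
  9 | R B0 → L0 hit [D]
  10 | W B2 → L2 miss wb→B6 [D]
  11 | W B2 → L2 hit [D]
  12 | R B2 → L2 hit [D]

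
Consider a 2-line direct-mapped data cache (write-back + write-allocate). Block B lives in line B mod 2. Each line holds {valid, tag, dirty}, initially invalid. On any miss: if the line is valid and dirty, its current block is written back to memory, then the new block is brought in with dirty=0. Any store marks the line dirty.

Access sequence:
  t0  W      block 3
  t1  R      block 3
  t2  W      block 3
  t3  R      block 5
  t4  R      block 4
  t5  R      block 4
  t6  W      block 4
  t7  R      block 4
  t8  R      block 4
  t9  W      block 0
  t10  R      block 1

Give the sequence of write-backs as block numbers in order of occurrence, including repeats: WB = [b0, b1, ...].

0: W B3 -> L1 miss  d=D]
1: R B3 -> L1 hit  d=D]
2: W B3 -> L1 hit  d=D]
3: R B5 -> L1 miss wb->B3  d=-]
4: R B4 -> L0 miss  d=-]
5: R B4 -> L0 hit  d=-]
6: W B4 -> L0 hit  d=D]
7: R B4 -> L0 hit  d=D]
8: R B4 -> L0 hit  d=D]
9: W B0 -> L0 miss wb->B4  d=D]
10: R B1 -> L1 miss  d=-]

WB = [3, 4]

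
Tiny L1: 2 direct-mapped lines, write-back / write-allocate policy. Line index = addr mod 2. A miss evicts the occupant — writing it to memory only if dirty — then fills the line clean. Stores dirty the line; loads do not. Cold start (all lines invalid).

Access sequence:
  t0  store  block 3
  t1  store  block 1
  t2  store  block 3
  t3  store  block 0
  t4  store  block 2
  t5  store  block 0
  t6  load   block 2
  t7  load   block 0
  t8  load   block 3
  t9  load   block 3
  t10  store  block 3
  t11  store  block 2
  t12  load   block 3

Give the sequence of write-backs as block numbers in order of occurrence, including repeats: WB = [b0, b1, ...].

0: W B3 -> L1 miss  d=D]
1: W B1 -> L1 miss wb->B3  d=D]
2: W B3 -> L1 miss wb->B1  d=D]
3: W B0 -> L0 miss  d=D]
4: W B2 -> L0 miss wb->B0  d=D]
5: W B0 -> L0 miss wb->B2  d=D]
6: R B2 -> L0 miss wb->B0  d=-]
7: R B0 -> L0 miss  d=-]
8: R B3 -> L1 hit  d=D]
9: R B3 -> L1 hit  d=D]
10: W B3 -> L1 hit  d=D]
11: W B2 -> L0 miss  d=D]
12: R B3 -> L1 hit  d=D]

WB = [3, 1, 0, 2, 0]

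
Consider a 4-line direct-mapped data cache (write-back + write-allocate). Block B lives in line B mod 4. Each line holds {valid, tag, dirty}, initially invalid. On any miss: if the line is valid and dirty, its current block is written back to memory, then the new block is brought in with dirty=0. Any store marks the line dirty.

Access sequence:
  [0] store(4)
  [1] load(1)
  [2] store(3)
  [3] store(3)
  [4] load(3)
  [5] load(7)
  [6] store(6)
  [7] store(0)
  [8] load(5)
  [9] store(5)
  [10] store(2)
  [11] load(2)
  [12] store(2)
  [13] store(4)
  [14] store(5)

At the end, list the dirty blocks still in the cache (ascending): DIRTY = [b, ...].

0: W B4 -> L0 miss  d=D]
1: R B1 -> L1 miss  d=-]
2: W B3 -> L3 miss  d=D]
3: W B3 -> L3 hit  d=D]
4: R B3 -> L3 hit  d=D]
5: R B7 -> L3 miss wb->B3  d=-]
6: W B6 -> L2 miss  d=D]
7: W B0 -> L0 miss wb->B4  d=D]
8: R B5 -> L1 miss  d=-]
9: W B5 -> L1 hit  d=D]
10: W B2 -> L2 miss wb->B6  d=D]
11: R B2 -> L2 hit  d=D]
12: W B2 -> L2 hit  d=D]
13: W B4 -> L0 miss wb->B0  d=D]
14: W B5 -> L1 hit  d=D]

DIRTY = [2, 4, 5]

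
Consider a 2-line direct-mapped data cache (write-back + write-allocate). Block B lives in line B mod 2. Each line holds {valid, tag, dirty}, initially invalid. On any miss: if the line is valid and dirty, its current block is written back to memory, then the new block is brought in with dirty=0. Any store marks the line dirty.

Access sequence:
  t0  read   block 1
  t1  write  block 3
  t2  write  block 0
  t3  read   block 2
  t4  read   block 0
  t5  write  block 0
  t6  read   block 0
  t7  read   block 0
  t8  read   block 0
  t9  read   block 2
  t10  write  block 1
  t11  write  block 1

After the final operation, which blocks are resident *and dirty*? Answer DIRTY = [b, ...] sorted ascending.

DIRTY = [1]

0: R B1 -> L1 miss  d=-]
1: W B3 -> L1 miss  d=D]
2: W B0 -> L0 miss  d=D]
3: R B2 -> L0 miss wb->B0  d=-]
4: R B0 -> L0 miss  d=-]
5: W B0 -> L0 hit  d=D]
6: R B0 -> L0 hit  d=D]
7: R B0 -> L0 hit  d=D]
8: R B0 -> L0 hit  d=D]
9: R B2 -> L0 miss wb->B0  d=-]
10: W B1 -> L1 miss wb->B3  d=D]
11: W B1 -> L1 hit  d=D]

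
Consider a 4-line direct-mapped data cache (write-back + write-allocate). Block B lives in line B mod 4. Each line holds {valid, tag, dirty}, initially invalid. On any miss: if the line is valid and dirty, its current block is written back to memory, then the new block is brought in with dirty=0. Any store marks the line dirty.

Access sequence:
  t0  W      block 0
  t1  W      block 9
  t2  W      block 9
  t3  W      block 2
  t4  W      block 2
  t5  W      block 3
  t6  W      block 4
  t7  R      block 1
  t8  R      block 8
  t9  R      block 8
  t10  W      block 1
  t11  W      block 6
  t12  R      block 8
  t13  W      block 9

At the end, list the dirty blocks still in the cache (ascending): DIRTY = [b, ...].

DIRTY = [3, 6, 9]

0: W B0 -> L0 miss  d=D]
1: W B9 -> L1 miss  d=D]
2: W B9 -> L1 hit  d=D]
3: W B2 -> L2 miss  d=D]
4: W B2 -> L2 hit  d=D]
5: W B3 -> L3 miss  d=D]
6: W B4 -> L0 miss wb->B0  d=D]
7: R B1 -> L1 miss wb->B9  d=-]
8: R B8 -> L0 miss wb->B4  d=-]
9: R B8 -> L0 hit  d=-]
10: W B1 -> L1 hit  d=D]
11: W B6 -> L2 miss wb->B2  d=D]
12: R B8 -> L0 hit  d=-]
13: W B9 -> L1 miss wb->B1  d=D]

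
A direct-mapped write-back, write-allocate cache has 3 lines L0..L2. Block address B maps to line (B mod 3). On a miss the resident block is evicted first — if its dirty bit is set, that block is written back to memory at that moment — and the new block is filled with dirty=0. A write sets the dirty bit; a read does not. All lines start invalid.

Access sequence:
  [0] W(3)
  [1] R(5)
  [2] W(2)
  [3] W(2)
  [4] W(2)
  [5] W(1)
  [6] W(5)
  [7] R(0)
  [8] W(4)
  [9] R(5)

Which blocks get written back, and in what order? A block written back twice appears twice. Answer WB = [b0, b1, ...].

WB = [2, 3, 1]

0: W B3 → L0 miss [D]
1: R B5 → L2 miss [-]
2: W B2 → L2 miss [D]
3: W B2 → L2 hit [D]
4: W B2 → L2 hit [D]
5: W B1 → L1 miss [D]
6: W B5 → L2 miss wb→B2 [D]
7: R B0 → L0 miss wb→B3 [-]
8: W B4 → L1 miss wb→B1 [D]
9: R B5 → L2 hit [D]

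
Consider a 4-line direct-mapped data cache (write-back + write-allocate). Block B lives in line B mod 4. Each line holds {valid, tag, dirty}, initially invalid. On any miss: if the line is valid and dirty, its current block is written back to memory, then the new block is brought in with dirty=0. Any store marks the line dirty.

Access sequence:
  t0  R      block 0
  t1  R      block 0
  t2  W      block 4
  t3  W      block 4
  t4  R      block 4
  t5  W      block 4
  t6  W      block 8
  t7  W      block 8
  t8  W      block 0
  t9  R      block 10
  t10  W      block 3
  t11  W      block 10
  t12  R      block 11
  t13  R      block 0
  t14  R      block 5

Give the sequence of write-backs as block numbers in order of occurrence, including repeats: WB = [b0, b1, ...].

0: R B0 -> L0 miss  d=-]
1: R B0 -> L0 hit  d=-]
2: W B4 -> L0 miss  d=D]
3: W B4 -> L0 hit  d=D]
4: R B4 -> L0 hit  d=D]
5: W B4 -> L0 hit  d=D]
6: W B8 -> L0 miss wb->B4  d=D]
7: W B8 -> L0 hit  d=D]
8: W B0 -> L0 miss wb->B8  d=D]
9: R B10 -> L2 miss  d=-]
10: W B3 -> L3 miss  d=D]
11: W B10 -> L2 hit  d=D]
12: R B11 -> L3 miss wb->B3  d=-]
13: R B0 -> L0 hit  d=D]
14: R B5 -> L1 miss  d=-]

WB = [4, 8, 3]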